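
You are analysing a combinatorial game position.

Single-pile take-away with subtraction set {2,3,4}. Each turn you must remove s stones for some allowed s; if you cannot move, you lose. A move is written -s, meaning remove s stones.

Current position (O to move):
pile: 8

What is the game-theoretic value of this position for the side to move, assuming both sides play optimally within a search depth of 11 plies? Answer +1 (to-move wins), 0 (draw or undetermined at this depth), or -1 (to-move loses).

p1 O@[8]: -2[6]+1* -3[5]-1 -4[4]-1
p2 X@[6]: -2[4]-1* -3[3]-1 -4[2]-1
p3 O@[4]: -2[2]-1 -3[1]+1* -4[0]+1
p4 X@[1] terminal -1; root [8] d11

value(8, O) = +1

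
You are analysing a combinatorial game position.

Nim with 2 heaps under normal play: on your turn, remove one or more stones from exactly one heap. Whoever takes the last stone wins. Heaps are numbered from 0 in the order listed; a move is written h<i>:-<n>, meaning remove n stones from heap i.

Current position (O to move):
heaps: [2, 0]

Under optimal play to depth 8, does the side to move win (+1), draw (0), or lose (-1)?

value((2,0), O) = +1

ply 1, O at (2,0) | h0:-1=-1→(1,0); h0:-2=+1→(0,0)*
ply 2: (0,0) is terminal -1 (X); from (2,0) depth 8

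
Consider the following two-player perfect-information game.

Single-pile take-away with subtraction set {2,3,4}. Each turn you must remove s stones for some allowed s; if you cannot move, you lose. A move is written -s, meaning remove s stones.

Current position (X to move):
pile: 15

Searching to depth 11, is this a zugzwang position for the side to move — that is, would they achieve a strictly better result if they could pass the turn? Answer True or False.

p1 X@[15]: -2[13]+1* -3[12]+1 -4[11]-1
p2 O@[13]: -2[11]-1* -3[10]-1 -4[9]-1
p3 X@[11]: -2[9]-1 -3[8]-1 -4[7]+1*
p4 O@[7]: -2[5]-1* -3[4]-1 -4[3]-1
p5 X@[5]: -2[3]-1 -3[2]-1 -4[1]+1*
p6 O@[1] terminal -1; root [15] d11
suppose X passes — search the same position with O to move:
pass> p1 O@[15]: -2[13]+1* -3[12]+1 -4[11]-1
pass> p2 X@[13]: -2[11]-1* -3[10]-1 -4[9]-1
pass> p3 O@[11]: -2[9]-1 -3[8]-1 -4[7]+1*
pass> p4 X@[7]: -2[5]-1* -3[4]-1 -4[3]-1
pass> p5 O@[5]: -2[3]-1 -3[2]-1 -4[1]+1*
pass> p6 X@[1] terminal -1; root [15] d11
for X: play +1, pass -1

zugzwang(15, X) = False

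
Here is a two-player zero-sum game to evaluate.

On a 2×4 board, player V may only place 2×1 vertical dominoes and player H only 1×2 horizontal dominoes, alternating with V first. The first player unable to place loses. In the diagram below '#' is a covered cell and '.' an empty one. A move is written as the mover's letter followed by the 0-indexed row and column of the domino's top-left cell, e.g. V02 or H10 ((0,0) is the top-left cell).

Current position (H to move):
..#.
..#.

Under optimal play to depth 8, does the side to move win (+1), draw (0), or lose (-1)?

[..#./..#.] H move#1: H00:+1/###./..#.*, H10:+1/..#./###.
[###./..#.] V move#2: V03:-1/####/..##*
[####/..##] H move#3: H10:+1/####/####*
[####/####] end (terminal -1, V#4); searched ..#./..#. to 8

value(..#./..#., H) = +1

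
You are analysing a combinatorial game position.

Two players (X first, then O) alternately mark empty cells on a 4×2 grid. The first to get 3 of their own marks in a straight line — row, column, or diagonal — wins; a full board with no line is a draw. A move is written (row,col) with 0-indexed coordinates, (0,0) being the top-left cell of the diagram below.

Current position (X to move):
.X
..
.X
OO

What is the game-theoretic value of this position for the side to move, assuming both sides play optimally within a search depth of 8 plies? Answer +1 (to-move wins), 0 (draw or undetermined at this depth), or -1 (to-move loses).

p1 X@[.X/../.X/OO]: (0,0)[XX/../.X/OO]+0 (1,0)[.X/X./.X/OO]+0 (1,1)[.X/.X/.X/OO]+1* (2,0)[.X/../XX/OO]+0
p2 O@[.X/.X/.X/OO] terminal -1; root [.X/../.X/OO] d8

value(.X/../.X/OO, X) = +1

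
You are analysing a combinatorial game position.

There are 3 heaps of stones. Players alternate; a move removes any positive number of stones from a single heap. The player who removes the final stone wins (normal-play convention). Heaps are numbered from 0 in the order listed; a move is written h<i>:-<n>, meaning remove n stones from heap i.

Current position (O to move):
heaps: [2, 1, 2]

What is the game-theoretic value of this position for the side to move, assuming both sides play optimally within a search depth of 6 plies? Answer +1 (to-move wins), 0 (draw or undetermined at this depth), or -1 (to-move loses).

value((2,1,2), O) = +1

[(2,1,2)] O move#1: h0:-1:-1/(1,1,2), h0:-2:-1/(0,1,2), h1:-1:+1/(2,0,2)*, h2:-1:-1/(2,1,1), h2:-2:-1/(2,1,0)
[(2,0,2)] X move#2: h0:-1:-1/(1,0,2)*, h0:-2:-1/(0,0,2), h2:-1:-1/(2,0,1), h2:-2:-1/(2,0,0)
[(1,0,2)] O move#3: h0:-1:-1/(0,0,2), h2:-1:+1/(1,0,1)*, h2:-2:-1/(1,0,0)
[(1,0,1)] X move#4: h0:-1:-1/(0,0,1)*, h2:-1:-1/(1,0,0)
[(0,0,1)] O move#5: h2:-1:+1/(0,0,0)*
[(0,0,0)] end (terminal -1, X#6); searched (2,1,2) to 6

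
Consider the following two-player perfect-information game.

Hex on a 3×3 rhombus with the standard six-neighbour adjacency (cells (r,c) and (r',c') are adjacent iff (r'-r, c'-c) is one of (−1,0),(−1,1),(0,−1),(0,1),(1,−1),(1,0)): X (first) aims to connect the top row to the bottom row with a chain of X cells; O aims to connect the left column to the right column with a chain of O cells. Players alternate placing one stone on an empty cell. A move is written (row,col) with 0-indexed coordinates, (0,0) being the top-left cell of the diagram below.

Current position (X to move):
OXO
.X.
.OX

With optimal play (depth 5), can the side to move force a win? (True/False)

X winning at [OXO/.X./.OX]: True

[OXO/.X./.OX] X move#1: (1,0):+1/OXO/XX./.OX*, (1,2):+1/OXO/.XX/.OX, (2,0):+1/OXO/.X./XOX
[OXO/XX./.OX] O move#2: (1,2):-1/OXO/XXO/.OX*, (2,0):-1/OXO/XX./OOX
[OXO/XXO/.OX] X move#3: (2,0):+1/OXO/XXO/XOX*
[OXO/XXO/XOX] end (terminal -1, O#4); searched OXO/.X./.OX to 5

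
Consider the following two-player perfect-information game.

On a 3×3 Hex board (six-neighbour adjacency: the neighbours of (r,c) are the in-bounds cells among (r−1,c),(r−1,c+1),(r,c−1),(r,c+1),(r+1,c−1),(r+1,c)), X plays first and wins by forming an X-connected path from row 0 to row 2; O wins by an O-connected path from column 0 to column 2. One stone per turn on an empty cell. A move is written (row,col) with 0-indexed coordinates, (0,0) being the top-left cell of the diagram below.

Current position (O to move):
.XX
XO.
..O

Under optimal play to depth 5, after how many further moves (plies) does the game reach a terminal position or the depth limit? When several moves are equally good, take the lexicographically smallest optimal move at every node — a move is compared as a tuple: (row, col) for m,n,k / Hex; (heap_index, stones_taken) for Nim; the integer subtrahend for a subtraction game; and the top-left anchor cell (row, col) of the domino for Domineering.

ply 1, O at .XX/XO./..O | (0,0)=-1→OXX/XO./..O; (1,2)=-1→.XX/XOO/..O; (2,0)=+1→.XX/XO./O.O*; (2,1)=-1→.XX/XO./.OO
ply 2, X at .XX/XO./O.O | (0,0)=-1→XXX/XO./O.O*; (1,2)=-1→.XX/XOX/O.O; (2,1)=-1→.XX/XO./OXO
ply 3, O at XXX/XO./O.O | (1,2)=+1→XXX/XOO/O.O*; (2,1)=+1→XXX/XO./OOO
ply 4: XXX/XOO/O.O is terminal -1 (X); from .XX/XO./..O depth 5

PV length from [.XX/XO./..O]: 3 plies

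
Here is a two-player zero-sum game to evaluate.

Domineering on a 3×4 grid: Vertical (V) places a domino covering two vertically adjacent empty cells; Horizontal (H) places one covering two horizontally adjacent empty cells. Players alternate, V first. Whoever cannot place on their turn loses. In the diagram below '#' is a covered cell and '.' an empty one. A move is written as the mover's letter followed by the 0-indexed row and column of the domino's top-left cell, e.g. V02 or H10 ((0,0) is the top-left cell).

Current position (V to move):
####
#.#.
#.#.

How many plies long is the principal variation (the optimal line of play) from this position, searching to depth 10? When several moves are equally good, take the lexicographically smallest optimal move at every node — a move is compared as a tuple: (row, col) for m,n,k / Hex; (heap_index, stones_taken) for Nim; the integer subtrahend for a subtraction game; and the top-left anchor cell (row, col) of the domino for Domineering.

PV length from [####/#.#./#.#.]: 1 ply

ply 1, V at ####/#.#./#.#. | V11=+1→####/###./###.*; V13=+1→####/#.##/#.##
ply 2: ####/###./###. is terminal -1 (H); from ####/#.#./#.#. depth 10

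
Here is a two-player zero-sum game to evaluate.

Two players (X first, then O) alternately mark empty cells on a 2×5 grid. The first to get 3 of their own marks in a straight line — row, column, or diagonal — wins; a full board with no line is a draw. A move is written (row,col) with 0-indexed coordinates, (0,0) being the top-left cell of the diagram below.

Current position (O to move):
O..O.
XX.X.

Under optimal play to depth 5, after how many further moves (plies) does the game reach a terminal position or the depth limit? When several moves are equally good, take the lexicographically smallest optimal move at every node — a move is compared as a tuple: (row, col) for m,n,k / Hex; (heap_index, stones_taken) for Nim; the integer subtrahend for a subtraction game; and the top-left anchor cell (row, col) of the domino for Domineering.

p1 O@[O..O./XX.X.]: (0,1)[OO.O./XX.X.]-1 (0,2)[O.OO./XX.X.]-1 (0,4)[O..OO/XX.X.]-1 (1,2)[O..O./XXOX.]+0* (1,4)[O..O./XX.XO]-1
p2 X@[O..O./XXOX.]: (0,1)[OX.O./XXOX.]+0* (0,2)[O.XO./XXOX.]+0 (0,4)[O..OX/XXOX.]+0 (1,4)[O..O./XXOXX]-1
p3 O@[OX.O./XXOX.]: (0,2)[OXOO./XXOX.]+0* (0,4)[OX.OO/XXOX.]+0 (1,4)[OX.O./XXOXO]+0
p4 X@[OXOO./XXOX.]: (0,4)[OXOOX/XXOX.]+0* (1,4)[OXOO./XXOXX]-1
p5 O@[OXOOX/XXOX.]: (1,4)[OXOOX/XXOXO]+0*
p6 X@[OXOOX/XXOXO] terminal +0; root [O..O./XX.X.] d5

PV length from [O..O./XX.X.]: 5 plies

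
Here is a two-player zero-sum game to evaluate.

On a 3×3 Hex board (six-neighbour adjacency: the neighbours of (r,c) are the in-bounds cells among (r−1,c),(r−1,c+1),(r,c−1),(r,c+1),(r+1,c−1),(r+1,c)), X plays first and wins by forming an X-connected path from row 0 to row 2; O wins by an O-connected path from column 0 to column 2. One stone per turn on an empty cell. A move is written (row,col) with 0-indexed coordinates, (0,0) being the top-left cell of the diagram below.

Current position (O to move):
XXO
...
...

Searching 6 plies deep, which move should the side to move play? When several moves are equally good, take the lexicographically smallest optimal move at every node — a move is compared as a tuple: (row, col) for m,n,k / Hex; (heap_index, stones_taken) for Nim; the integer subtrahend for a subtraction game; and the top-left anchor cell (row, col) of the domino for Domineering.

O's best at [XXO/.../...]: (1,1)

p1 O@[XXO/.../...]: (1,0)[XXO/O../...]-1 (1,1)[XXO/.O./...]+1* (1,2)[XXO/..O/...]-1 (2,0)[XXO/.../O..]+1 (2,1)[XXO/.../.O.]-1 (2,2)[XXO/.../..O]-1
p2 X@[XXO/.O./...]: (1,0)[XXO/XO./...]-1* (1,2)[XXO/.OX/...]-1 (2,0)[XXO/.O./X..]-1 (2,1)[XXO/.O./.X.]-1 (2,2)[XXO/.O./..X]-1
p3 O@[XXO/XO./...]: (1,2)[XXO/XOO/...]-1 (2,0)[XXO/XO./O..]+1* (2,1)[XXO/XO./.O.]-1 (2,2)[XXO/XO./..O]-1
p4 X@[XXO/XO./O..] terminal -1; root [XXO/.../...] d6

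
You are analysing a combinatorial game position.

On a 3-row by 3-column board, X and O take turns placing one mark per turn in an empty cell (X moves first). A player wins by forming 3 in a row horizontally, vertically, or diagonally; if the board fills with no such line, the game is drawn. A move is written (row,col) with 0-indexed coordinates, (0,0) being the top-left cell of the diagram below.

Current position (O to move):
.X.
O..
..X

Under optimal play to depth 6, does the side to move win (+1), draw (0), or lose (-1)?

p1 O@[.X./O../..X]: (0,0)[OX./O../..X]-1 (0,2)[.XO/O../..X]-1 (1,1)[.X./OO./..X]+0* (1,2)[.X./O.O/..X]-1 (2,0)[.X./O../O.X]-1 (2,1)[.X./O../.OX]-1
p2 X@[.X./OO./..X]: (0,0)[XX./OO./..X]-1 (0,2)[.XX/OO./..X]-1 (1,2)[.X./OOX/..X]+0* (2,0)[.X./OO./X.X]-1 (2,1)[.X./OO./.XX]-1
p3 O@[.X./OOX/..X]: (0,0)[OX./OOX/..X]-1 (0,2)[.XO/OOX/..X]+0* (2,0)[.X./OOX/O.X]-1 (2,1)[.X./OOX/.OX]-1
p4 X@[.XO/OOX/..X]: (0,0)[XXO/OOX/..X]-1 (2,0)[.XO/OOX/X.X]+0* (2,1)[.XO/OOX/.XX]-1
p5 O@[.XO/OOX/X.X]: (0,0)[OXO/OOX/X.X]-1 (2,1)[.XO/OOX/XOX]+0*
p6 X@[.XO/OOX/XOX]: (0,0)[XXO/OOX/XOX]+0*
p7 O@[XXO/OOX/XOX] terminal +0; root [.X./O../..X] d6

value(.X./O../..X, O) = 0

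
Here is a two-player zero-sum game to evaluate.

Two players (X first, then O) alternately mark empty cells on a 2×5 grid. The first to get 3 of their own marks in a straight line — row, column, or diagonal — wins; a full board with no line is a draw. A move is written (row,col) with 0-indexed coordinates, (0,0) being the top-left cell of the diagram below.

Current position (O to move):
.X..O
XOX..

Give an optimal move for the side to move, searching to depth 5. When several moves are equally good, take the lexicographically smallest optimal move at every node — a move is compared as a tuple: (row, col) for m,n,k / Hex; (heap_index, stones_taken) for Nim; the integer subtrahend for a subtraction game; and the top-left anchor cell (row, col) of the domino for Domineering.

O's best at [.X..O/XOX..]: (0,0)

[.X..O/XOX..] O move#1: (0,0):+0/OX..O/XOX..*, (0,2):+0/.XO.O/XOX.., (0,3):+0/.X.OO/XOX.., (1,3):-1/.X..O/XOXO., (1,4):-1/.X..O/XOX.O
[OX..O/XOX..] X move#2: (0,2):+0/OXX.O/XOX..*, (0,3):+0/OX.XO/XOX.., (1,3):+0/OX..O/XOXX., (1,4):+0/OX..O/XOX.X
[OXX.O/XOX..] O move#3: (0,3):+0/OXXOO/XOX..*, (1,3):-1/OXX.O/XOXO., (1,4):-1/OXX.O/XOX.O
[OXXOO/XOX..] X move#4: (1,3):+0/OXXOO/XOXX.*, (1,4):+0/OXXOO/XOX.X
[OXXOO/XOXX.] O move#5: (1,4):+0/OXXOO/XOXXO*
[OXXOO/XOXXO] end (terminal +0, X#6); searched .X..O/XOX.. to 5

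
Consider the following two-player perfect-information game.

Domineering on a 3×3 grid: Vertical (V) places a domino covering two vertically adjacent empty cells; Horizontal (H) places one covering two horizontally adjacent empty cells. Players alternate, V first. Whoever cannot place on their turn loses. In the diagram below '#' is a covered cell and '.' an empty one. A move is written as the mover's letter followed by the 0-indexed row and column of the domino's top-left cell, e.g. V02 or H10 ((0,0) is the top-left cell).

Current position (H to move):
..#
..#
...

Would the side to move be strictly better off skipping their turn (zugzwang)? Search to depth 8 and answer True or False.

zugzwang(..#/..#/..., H) = False

ply 1, H at ..#/..#/... | H00=-1→###/..#/...; H10=+1→..#/###/...*; H20=-1→..#/..#/##.; H21=-1→..#/..#/.##
ply 2: ..#/###/... is terminal -1 (V); from ..#/..#/... depth 8
pass branch (V moves first from the same position):
  | ply 1, V at ..#/..#/... | V00=+1→#.#/#.#/...*; V01=+1→.##/.##/...; V10=+1→..#/#.#/#..; V11=+1→..#/.##/.#.
  | ply 2, H at #.#/#.#/... | H20=-1→#.#/#.#/##.*; H21=-1→#.#/#.#/.##
  | ply 3, V at #.#/#.#/##. | V01=+1→###/###/##.*
  | ply 4: ###/###/##. is terminal -1 (H); from ..#/..#/... depth 8
H moving scores +1; H passing scores -1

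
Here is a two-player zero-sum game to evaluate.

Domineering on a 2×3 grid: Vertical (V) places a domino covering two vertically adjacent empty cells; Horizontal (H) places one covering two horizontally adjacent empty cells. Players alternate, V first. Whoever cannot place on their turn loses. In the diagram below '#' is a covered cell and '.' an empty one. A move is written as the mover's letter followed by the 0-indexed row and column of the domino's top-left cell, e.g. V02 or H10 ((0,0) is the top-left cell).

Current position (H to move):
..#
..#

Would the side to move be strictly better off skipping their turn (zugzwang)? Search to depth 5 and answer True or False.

zugzwang(..#/..#, H) = False

[..#/..#] H move#1: H00:+1/###/..#*, H10:+1/..#/###
[###/..#] end (terminal -1, V#2); searched ..#/..# to 5
if H skipped the turn, V would face:
~ [..#/..#] V move#1: V00:+1/#.#/#.#*, V01:+1/.##/.##
~ [#.#/#.#] end (terminal -1, H#2); searched ..#/..# to 5
compare (H): move=+1 vs pass=-1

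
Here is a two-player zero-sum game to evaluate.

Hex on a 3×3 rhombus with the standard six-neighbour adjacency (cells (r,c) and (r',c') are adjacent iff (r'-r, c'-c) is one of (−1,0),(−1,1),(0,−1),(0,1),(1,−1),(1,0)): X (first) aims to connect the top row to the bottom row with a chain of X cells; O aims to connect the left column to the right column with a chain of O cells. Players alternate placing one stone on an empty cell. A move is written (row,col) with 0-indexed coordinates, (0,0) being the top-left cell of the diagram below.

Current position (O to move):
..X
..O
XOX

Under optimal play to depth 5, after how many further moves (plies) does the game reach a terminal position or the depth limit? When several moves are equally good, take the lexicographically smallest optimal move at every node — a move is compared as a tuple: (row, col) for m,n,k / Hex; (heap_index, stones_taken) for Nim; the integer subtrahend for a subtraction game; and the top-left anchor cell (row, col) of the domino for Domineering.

PV length from [..X/..O/XOX]: 4 plies

[..X/..O/XOX] O move#1: (0,0):-1/O.X/..O/XOX*, (0,1):-1/.OX/..O/XOX, (1,0):-1/..X/O.O/XOX, (1,1):-1/..X/.OO/XOX
[O.X/..O/XOX] X move#2: (0,1):+1/OXX/..O/XOX*, (1,0):+1/O.X/X.O/XOX, (1,1):+1/O.X/.XO/XOX
[OXX/..O/XOX] O move#3: (1,0):-1/OXX/O.O/XOX*, (1,1):-1/OXX/.OO/XOX
[OXX/O.O/XOX] X move#4: (1,1):+1/OXX/OXO/XOX*
[OXX/OXO/XOX] end (terminal -1, O#5); searched ..X/..O/XOX to 5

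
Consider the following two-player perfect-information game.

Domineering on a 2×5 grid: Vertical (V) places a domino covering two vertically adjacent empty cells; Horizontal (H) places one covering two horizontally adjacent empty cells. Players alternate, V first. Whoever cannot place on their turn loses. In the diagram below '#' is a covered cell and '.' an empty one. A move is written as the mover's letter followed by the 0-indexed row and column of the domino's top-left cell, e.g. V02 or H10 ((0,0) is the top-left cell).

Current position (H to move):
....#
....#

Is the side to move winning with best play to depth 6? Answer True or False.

H winning at [....#/....#]: True

[....#/....#] H move#1: H00:-1/##..#/....#, H01:+1/.##.#/....#*, H02:-1/..###/....#, H10:-1/....#/##..#, H11:+1/....#/.##.#, H12:-1/....#/..###
[.##.#/....#] V move#2: V00:-1/###.#/#...#*, V03:-1/.####/...##
[###.#/#...#] H move#3: H11:-1/###.#/###.#, H12:+1/###.#/#.###*
[###.#/#.###] end (terminal -1, V#4); searched ....#/....# to 6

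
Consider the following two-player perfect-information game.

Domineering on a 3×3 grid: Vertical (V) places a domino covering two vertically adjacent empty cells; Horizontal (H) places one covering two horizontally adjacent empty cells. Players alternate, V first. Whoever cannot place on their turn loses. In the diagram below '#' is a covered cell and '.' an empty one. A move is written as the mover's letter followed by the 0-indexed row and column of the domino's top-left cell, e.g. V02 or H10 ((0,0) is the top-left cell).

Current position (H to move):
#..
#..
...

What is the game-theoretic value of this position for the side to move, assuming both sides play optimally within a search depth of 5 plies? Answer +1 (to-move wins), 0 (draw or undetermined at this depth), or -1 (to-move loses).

value(#../#../..., H) = +1

p1 H@[#../#../...]: H01[###/#../...]-1 H11[#../###/...]+1* H20[#../#../##.]-1 H21[#../#../.##]-1
p2 V@[#../###/...] terminal -1; root [#../#../...] d5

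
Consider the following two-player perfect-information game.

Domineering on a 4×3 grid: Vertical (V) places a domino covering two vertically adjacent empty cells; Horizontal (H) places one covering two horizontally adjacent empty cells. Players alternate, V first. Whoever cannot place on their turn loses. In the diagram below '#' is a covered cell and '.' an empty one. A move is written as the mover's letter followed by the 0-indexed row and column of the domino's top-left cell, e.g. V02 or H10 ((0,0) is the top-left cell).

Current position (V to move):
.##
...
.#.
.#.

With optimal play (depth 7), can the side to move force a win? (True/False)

V winning at [.##/.../.#./.#.]: True

p1 V@[.##/.../.#./.#.]: V00[###/#../.#./.#.]+1* V10[.##/#../##./.#.]+1 V12[.##/..#/.##/.#.]+1 V20[.##/.../##./##.]+1 V22[.##/.../.##/.##]+1
p2 H@[###/#../.#./.#.]: H11[###/###/.#./.#.]-1*
p3 V@[###/###/.#./.#.]: V20[###/###/##./##.]+1* V22[###/###/.##/.##]+1
p4 H@[###/###/##./##.] terminal -1; root [.##/.../.#./.#.] d7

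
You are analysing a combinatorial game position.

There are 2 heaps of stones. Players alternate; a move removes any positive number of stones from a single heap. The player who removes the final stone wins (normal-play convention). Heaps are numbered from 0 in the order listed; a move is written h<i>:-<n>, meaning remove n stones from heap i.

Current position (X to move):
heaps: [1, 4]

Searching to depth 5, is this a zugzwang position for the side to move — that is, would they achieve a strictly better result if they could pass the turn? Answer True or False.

ply 1, X at (1,4) | h0:-1=-1→(0,4); h1:-1=-1→(1,3); h1:-2=-1→(1,2); h1:-3=+1→(1,1)*; h1:-4=-1→(1,0)
ply 2, O at (1,1) | h0:-1=-1→(0,1)*; h1:-1=-1→(1,0)
ply 3, X at (0,1) | h1:-1=+1→(0,0)*
ply 4: (0,0) is terminal -1 (O); from (1,4) depth 5
suppose X passes — search the same position with O to move:
pass> ply 1, O at (1,4) | h0:-1=-1→(0,4); h1:-1=-1→(1,3); h1:-2=-1→(1,2); h1:-3=+1→(1,1)*; h1:-4=-1→(1,0)
pass> ply 2, X at (1,1) | h0:-1=-1→(0,1)*; h1:-1=-1→(1,0)
pass> ply 3, O at (0,1) | h1:-1=+1→(0,0)*
pass> ply 4: (0,0) is terminal -1 (X); from (1,4) depth 5
for X: play +1, pass -1

zugzwang((1,4), X) = False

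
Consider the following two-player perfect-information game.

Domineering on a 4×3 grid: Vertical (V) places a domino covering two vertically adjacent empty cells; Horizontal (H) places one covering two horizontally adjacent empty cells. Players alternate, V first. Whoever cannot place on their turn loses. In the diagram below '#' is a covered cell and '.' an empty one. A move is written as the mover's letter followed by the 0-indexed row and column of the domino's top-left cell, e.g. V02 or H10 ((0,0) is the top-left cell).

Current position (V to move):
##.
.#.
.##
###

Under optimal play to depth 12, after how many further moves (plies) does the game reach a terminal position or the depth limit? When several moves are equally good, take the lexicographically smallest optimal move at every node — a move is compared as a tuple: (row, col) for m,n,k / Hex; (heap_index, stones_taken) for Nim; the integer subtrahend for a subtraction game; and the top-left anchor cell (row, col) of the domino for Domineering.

PV length from [##./.#./.##/###]: 1 ply

[##./.#./.##/###] V move#1: V02:+1/###/.##/.##/###*, V10:+1/##./##./###/###
[###/.##/.##/###] end (terminal -1, H#2); searched ##./.#./.##/### to 12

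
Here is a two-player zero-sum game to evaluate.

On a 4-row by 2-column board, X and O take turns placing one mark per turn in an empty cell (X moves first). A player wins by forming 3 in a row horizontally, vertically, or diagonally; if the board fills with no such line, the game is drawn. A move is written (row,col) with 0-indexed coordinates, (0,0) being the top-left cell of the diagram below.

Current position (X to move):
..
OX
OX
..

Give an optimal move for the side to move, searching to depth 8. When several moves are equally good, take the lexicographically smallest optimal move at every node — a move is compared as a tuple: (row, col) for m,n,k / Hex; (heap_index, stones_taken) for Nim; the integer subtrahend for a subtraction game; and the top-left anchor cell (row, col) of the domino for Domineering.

X's best at [../OX/OX/..]: (0,1)

ply 1, X at ../OX/OX/.. | (0,0)=-1→X./OX/OX/..; (0,1)=+1→.X/OX/OX/..*; (3,0)=-1→../OX/OX/X.; (3,1)=+1→../OX/OX/.X
ply 2: .X/OX/OX/.. is terminal -1 (O); from ../OX/OX/.. depth 8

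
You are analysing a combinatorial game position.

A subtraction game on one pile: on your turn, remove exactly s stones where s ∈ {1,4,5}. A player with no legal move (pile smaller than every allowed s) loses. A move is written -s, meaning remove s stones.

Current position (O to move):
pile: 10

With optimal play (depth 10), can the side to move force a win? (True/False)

ply 1, O at 10 | -1=-1→9*; -4=-1→6; -5=-1→5
ply 2, X at 9 | -1=+1→8*; -4=-1→5; -5=-1→4
ply 3, O at 8 | -1=-1→7*; -4=-1→4; -5=-1→3
ply 4, X at 7 | -1=-1→6; -4=-1→3; -5=+1→2*
ply 5, O at 2 | -1=-1→1*
ply 6, X at 1 | -1=+1→0*
ply 7: 0 is terminal -1 (O); from 10 depth 10

O winning at [10]: False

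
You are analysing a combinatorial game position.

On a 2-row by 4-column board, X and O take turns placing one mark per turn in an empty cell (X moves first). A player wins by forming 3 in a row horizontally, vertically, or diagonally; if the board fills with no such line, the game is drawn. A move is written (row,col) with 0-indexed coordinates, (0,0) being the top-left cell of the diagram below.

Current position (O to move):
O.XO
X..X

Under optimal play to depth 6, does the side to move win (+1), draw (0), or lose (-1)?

[O.XO/X..X] O move#1: (0,1):+0/OOXO/X..X*, (1,1):+0/O.XO/XO.X, (1,2):+0/O.XO/X.OX
[OOXO/X..X] X move#2: (1,1):+0/OOXO/XX.X*, (1,2):+0/OOXO/X.XX
[OOXO/XX.X] O move#3: (1,2):+0/OOXO/XXOX*
[OOXO/XXOX] end (terminal +0, X#4); searched O.XO/X..X to 6

value(O.XO/X..X, O) = 0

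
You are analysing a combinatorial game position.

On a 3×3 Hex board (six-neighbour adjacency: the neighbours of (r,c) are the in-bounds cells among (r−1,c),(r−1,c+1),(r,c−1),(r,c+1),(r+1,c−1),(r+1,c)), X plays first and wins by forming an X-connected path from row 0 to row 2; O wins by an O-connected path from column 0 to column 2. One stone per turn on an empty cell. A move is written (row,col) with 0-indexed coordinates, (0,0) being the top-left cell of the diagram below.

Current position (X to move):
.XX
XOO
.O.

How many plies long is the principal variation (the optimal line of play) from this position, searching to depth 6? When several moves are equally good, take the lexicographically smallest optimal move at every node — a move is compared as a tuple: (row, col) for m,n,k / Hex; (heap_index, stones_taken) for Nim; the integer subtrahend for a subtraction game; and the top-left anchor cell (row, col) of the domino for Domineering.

PV length from [.XX/XOO/.O.]: 1 ply

ply 1, X at .XX/XOO/.O. | (0,0)=-1→XXX/XOO/.O.; (2,0)=+1→.XX/XOO/XO.*; (2,2)=-1→.XX/XOO/.OX
ply 2: .XX/XOO/XO. is terminal -1 (O); from .XX/XOO/.O. depth 6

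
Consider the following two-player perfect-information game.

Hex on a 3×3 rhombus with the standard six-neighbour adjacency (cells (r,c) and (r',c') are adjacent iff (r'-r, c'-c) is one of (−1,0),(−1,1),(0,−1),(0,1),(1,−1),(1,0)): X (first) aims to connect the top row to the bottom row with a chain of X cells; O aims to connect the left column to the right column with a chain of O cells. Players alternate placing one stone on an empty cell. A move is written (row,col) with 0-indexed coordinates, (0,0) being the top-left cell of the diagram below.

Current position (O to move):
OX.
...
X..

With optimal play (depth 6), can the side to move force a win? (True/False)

[OX./.../X..] O move#1: (0,2):-1/OXO/.../X..*, (1,0):-1/OX./O../X.., (1,1):-1/OX./.O./X.., (1,2):-1/OX./..O/X.., (2,1):-1/OX./.../XO., (2,2):-1/OX./.../X.O
[OXO/.../X..] X move#2: (1,0):+1/OXO/X../X..*, (1,1):+1/OXO/.X./X.., (1,2):+1/OXO/..X/X.., (2,1):+1/OXO/.../XX., (2,2):+1/OXO/.../X.X
[OXO/X../X..] end (terminal -1, O#3); searched OX./.../X.. to 6

O winning at [OX./.../X..]: False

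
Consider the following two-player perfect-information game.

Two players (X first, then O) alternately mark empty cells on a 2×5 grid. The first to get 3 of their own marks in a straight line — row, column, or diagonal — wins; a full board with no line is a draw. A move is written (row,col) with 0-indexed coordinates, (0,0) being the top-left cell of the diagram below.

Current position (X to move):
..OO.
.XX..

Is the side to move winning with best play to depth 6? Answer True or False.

p1 X@[..OO./.XX..]: (0,0)[X.OO./.XX..]-1 (0,1)[.XOO./.XX..]-1 (0,4)[..OOX/.XX..]-1 (1,0)[..OO./XXX..]+1* (1,3)[..OO./.XXX.]+1 (1,4)[..OO./.XX.X]-1
p2 O@[..OO./XXX..] terminal -1; root [..OO./.XX..] d6

X winning at [..OO./.XX..]: True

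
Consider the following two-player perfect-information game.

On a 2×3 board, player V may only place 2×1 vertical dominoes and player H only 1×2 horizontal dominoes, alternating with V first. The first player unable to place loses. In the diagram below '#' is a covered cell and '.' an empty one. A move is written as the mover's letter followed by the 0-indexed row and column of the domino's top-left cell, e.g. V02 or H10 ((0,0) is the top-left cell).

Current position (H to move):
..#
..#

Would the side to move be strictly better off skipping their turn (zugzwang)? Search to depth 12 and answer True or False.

zugzwang(..#/..#, H) = False

ply 1, H at ..#/..# | H00=+1→###/..#*; H10=+1→..#/###
ply 2: ###/..# is terminal -1 (V); from ..#/..# depth 12
suppose H passes — search the same position with V to move:
pass> ply 1, V at ..#/..# | V00=+1→#.#/#.#*; V01=+1→.##/.##
pass> ply 2: #.#/#.# is terminal -1 (H); from ..#/..# depth 12
for H: play +1, pass -1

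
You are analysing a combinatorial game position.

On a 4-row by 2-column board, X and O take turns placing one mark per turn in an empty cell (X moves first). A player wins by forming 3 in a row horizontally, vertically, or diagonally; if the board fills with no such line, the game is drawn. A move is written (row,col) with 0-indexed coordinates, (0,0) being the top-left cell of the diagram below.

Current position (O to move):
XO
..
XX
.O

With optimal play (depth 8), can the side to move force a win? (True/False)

O winning at [XO/../XX/.O]: False

ply 1, O at XO/../XX/.O | (1,0)=+0→XO/O./XX/.O*; (1,1)=-1→XO/.O/XX/.O; (3,0)=-1→XO/../XX/OO
ply 2, X at XO/O./XX/.O | (1,1)=+0→XO/OX/XX/.O*; (3,0)=+0→XO/O./XX/XO
ply 3, O at XO/OX/XX/.O | (3,0)=+0→XO/OX/XX/OO*
ply 4: XO/OX/XX/OO is terminal +0 (X); from XO/../XX/.O depth 8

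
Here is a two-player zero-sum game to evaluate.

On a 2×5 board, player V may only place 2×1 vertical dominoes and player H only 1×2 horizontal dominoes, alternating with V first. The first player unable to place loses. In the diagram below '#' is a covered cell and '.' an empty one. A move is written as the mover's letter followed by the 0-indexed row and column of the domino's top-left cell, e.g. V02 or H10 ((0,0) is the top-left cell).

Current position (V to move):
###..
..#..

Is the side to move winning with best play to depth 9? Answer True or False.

[###../..#..] V move#1: V03:+1/####./..##.*, V04:+1/###.#/..#.#
[####./..##.] H move#2: H10:-1/####./####.*
[####./####.] V move#3: V04:+1/#####/#####*
[#####/#####] end (terminal -1, H#4); searched ###../..#.. to 9

V winning at [###../..#..]: True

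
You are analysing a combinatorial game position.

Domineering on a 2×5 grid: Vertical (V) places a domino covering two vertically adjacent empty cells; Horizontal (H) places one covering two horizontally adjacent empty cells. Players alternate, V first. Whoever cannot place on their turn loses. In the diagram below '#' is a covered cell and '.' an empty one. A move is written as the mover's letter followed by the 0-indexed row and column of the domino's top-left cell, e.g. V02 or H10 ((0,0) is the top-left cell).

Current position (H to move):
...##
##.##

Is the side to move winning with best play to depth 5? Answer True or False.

H winning at [...##/##.##]: True

[...##/##.##] H move#1: H00:-1/##.##/##.##, H01:+1/.####/##.##*
[.####/##.##] end (terminal -1, V#2); searched ...##/##.## to 5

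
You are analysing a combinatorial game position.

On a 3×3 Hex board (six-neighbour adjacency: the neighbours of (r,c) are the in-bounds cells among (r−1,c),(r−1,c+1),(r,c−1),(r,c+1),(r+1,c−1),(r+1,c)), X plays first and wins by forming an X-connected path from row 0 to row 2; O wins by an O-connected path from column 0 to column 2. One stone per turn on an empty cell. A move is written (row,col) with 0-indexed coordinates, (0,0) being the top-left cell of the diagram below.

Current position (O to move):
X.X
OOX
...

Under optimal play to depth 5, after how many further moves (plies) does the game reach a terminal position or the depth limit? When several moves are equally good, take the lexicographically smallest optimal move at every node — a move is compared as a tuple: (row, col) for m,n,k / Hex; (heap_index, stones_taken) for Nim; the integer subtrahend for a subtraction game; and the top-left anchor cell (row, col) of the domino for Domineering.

PV length from [X.X/OOX/...]: 4 plies

p1 O@[X.X/OOX/...]: (0,1)[XOX/OOX/...]-1* (2,0)[X.X/OOX/O..]-1 (2,1)[X.X/OOX/.O.]-1 (2,2)[X.X/OOX/..O]-1
p2 X@[XOX/OOX/...]: (2,0)[XOX/OOX/X..]+1* (2,1)[XOX/OOX/.X.]+1 (2,2)[XOX/OOX/..X]+1
p3 O@[XOX/OOX/X..]: (2,1)[XOX/OOX/XO.]-1* (2,2)[XOX/OOX/X.O]-1
p4 X@[XOX/OOX/XO.]: (2,2)[XOX/OOX/XOX]+1*
p5 O@[XOX/OOX/XOX] terminal -1; root [X.X/OOX/...] d5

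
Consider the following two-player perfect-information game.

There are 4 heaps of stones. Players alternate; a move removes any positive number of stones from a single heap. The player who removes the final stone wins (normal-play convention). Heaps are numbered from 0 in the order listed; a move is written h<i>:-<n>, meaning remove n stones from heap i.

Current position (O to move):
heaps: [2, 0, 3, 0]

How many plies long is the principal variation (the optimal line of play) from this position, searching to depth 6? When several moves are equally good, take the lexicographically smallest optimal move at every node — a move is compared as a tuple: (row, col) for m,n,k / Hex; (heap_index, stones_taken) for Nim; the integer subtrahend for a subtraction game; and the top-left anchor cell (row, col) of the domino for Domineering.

PV length from [(2,0,3,0)]: 5 plies

ply 1, O at (2,0,3,0) | h0:-1=-1→(1,0,3,0); h0:-2=-1→(0,0,3,0); h2:-1=+1→(2,0,2,0)*; h2:-2=-1→(2,0,1,0); h2:-3=-1→(2,0,0,0)
ply 2, X at (2,0,2,0) | h0:-1=-1→(1,0,2,0)*; h0:-2=-1→(0,0,2,0); h2:-1=-1→(2,0,1,0); h2:-2=-1→(2,0,0,0)
ply 3, O at (1,0,2,0) | h0:-1=-1→(0,0,2,0); h2:-1=+1→(1,0,1,0)*; h2:-2=-1→(1,0,0,0)
ply 4, X at (1,0,1,0) | h0:-1=-1→(0,0,1,0)*; h2:-1=-1→(1,0,0,0)
ply 5, O at (0,0,1,0) | h2:-1=+1→(0,0,0,0)*
ply 6: (0,0,0,0) is terminal -1 (X); from (2,0,3,0) depth 6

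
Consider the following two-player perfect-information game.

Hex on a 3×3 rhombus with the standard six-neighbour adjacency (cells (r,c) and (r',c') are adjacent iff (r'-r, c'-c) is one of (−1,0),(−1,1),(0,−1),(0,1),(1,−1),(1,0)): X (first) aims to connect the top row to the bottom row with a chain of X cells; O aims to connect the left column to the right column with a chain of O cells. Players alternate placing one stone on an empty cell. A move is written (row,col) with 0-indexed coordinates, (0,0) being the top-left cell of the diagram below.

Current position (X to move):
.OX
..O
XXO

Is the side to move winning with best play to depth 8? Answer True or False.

X winning at [.OX/..O/XXO]: True

[.OX/..O/XXO] X move#1: (0,0):+1/XOX/..O/XXO*, (1,0):+1/.OX/X.O/XXO, (1,1):+1/.OX/.XO/XXO
[XOX/..O/XXO] O move#2: (1,0):-1/XOX/O.O/XXO*, (1,1):-1/XOX/.OO/XXO
[XOX/O.O/XXO] X move#3: (1,1):+1/XOX/OXO/XXO*
[XOX/OXO/XXO] end (terminal -1, O#4); searched .OX/..O/XXO to 8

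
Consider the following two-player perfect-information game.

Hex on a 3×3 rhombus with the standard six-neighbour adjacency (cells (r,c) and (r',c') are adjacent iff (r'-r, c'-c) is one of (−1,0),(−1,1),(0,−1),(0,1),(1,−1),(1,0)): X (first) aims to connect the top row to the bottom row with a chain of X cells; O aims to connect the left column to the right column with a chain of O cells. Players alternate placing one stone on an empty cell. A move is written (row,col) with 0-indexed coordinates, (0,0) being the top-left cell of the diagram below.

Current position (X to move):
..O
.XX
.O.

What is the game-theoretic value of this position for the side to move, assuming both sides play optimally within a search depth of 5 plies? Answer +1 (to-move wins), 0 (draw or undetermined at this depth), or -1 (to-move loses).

value(..O/.XX/.O., X) = +1

[..O/.XX/.O.] X move#1: (0,0):+1/X.O/.XX/.O.*, (0,1):+1/.XO/.XX/.O., (1,0):+1/..O/XXX/.O., (2,0):-1/..O/.XX/XO., (2,2):-1/..O/.XX/.OX
[X.O/.XX/.O.] O move#2: (0,1):-1/XOO/.XX/.O.*, (1,0):-1/X.O/OXX/.O., (2,0):-1/X.O/.XX/OO., (2,2):-1/X.O/.XX/.OO
[XOO/.XX/.O.] X move#3: (1,0):+1/XOO/XXX/.O.*, (2,0):-1/XOO/.XX/XO., (2,2):-1/XOO/.XX/.OX
[XOO/XXX/.O.] O move#4: (2,0):-1/XOO/XXX/OO.*, (2,2):-1/XOO/XXX/.OO
[XOO/XXX/OO.] X move#5: (2,2):+1/XOO/XXX/OOX*
[XOO/XXX/OOX] end (terminal -1, O#6); searched ..O/.XX/.O. to 5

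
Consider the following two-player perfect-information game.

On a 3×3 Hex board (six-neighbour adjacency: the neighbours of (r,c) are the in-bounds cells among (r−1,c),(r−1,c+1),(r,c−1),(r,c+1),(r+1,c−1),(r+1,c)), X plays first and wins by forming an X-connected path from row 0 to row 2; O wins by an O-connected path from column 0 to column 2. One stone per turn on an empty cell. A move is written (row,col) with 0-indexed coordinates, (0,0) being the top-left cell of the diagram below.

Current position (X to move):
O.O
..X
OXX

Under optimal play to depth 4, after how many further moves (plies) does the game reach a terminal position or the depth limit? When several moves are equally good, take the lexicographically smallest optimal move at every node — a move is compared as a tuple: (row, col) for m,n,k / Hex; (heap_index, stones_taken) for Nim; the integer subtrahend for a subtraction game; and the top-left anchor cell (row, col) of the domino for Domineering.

p1 X@[O.O/..X/OXX]: (0,1)[OXO/..X/OXX]-1* (1,0)[O.O/X.X/OXX]-1 (1,1)[O.O/.XX/OXX]-1
p2 O@[OXO/..X/OXX]: (1,0)[OXO/O.X/OXX]-1 (1,1)[OXO/.OX/OXX]+1*
p3 X@[OXO/.OX/OXX] terminal -1; root [O.O/..X/OXX] d4

PV length from [O.O/..X/OXX]: 2 plies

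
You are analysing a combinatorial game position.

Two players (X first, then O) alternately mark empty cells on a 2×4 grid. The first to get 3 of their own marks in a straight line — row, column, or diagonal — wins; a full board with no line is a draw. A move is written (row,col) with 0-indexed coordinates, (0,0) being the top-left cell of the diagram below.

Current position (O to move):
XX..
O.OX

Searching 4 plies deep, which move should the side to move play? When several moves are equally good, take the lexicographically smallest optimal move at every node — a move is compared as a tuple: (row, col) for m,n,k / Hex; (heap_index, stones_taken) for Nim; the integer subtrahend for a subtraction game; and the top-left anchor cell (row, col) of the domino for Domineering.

O's best at [XX../O.OX]: (1,1)

ply 1, O at XX../O.OX | (0,2)=+0→XXO./O.OX; (0,3)=-1→XX.O/O.OX; (1,1)=+1→XX../OOOX*
ply 2: XX../OOOX is terminal -1 (X); from XX../O.OX depth 4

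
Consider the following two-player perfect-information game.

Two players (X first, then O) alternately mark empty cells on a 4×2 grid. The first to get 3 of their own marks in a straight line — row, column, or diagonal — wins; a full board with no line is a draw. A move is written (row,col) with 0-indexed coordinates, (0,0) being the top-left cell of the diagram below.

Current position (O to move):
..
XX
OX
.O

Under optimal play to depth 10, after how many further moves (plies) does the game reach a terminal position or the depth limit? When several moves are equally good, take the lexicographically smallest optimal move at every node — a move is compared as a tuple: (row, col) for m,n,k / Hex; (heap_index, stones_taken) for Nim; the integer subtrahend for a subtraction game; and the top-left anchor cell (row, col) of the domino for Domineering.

PV length from [../XX/OX/.O]: 3 plies

ply 1, O at ../XX/OX/.O | (0,0)=-1→O./XX/OX/.O; (0,1)=+0→.O/XX/OX/.O*; (3,0)=-1→../XX/OX/OO
ply 2, X at .O/XX/OX/.O | (0,0)=+0→XO/XX/OX/.O*; (3,0)=+0→.O/XX/OX/XO
ply 3, O at XO/XX/OX/.O | (3,0)=+0→XO/XX/OX/OO*
ply 4: XO/XX/OX/OO is terminal +0 (X); from ../XX/OX/.O depth 10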